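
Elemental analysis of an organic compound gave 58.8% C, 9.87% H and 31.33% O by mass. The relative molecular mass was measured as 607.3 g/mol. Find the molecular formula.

Assume 100 g: 58.8 g C, 9.87 g H, 31.33 g O.
Moles — C: 58.8 / 12.01 = 4.896 mol; H: 9.87 / 1.008 = 9.792 mol; O: 31.33 / 16.00 = 1.958 mol
Divide by the smallest (1.958 mol O): C 2.500, H 5.001, O 1.000
Multiply by 2: C 5.00, H 10.00, O 2.00 → C5H10O2
Empirical-formula mass = 102.13 g/mol
n = 607.3 / 102.13 = 5.95 ≈ 6
Molecular formula = (C5H10O2)×6 = C30H60O12

C30H60O12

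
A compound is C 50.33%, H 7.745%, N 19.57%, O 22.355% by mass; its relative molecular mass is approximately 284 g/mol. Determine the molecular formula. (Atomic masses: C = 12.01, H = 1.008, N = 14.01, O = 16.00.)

C12H22N4O4

Assume 100 g: 50.33 g C, 7.745 g H, 19.57 g N, 22.355 g O.
Moles — C: 50.33 / 12.01 = 4.191 mol; H: 7.745 / 1.008 = 7.684 mol; N: 19.57 / 14.01 = 1.397 mol; O: 22.355 / 16.00 = 1.397 mol
Ratios (÷ 1.397): C 3.000, H 5.501, N 1.000, O 1.000
Multiply by 2: C 6.00, H 11.00, N 2.00, O 2.00 → C6H11N2O2
Empirical-formula mass = 143.17 g/mol
n = 284 / 143.17 = 1.98 ≈ 2
Molecular formula = (C6H11N2O2)×2 = C12H22N4O4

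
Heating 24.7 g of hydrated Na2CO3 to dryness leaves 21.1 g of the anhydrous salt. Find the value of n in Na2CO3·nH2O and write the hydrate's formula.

Na2CO3·H2O

Mass of water lost = 24.7 − 21.1 = 3.6 g → 3.6 / 18.02 = 0.1998 mol H2O
Molar mass of Na2CO3 = 105.99 g/mol → mol Na2CO3 = 21.1 / 105.99 = 0.1991
n = 0.1998 / 0.1991 = 1.00 ≈ 1 → Na2CO3·H2O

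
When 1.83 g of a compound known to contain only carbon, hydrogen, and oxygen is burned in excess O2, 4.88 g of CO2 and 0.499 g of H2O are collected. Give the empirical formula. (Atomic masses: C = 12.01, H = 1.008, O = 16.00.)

C4H2O

mol C = 4.88 / 44.01 = 0.1109; mass C = 0.1109 × 12.01 = 1.332 g
mol H = 2 × (0.499 / 18.02) = 0.05538; mass H = 0.05538 × 1.008 = 0.05583 g
mass O = 1.83 − (1.388) = 0.4425 g → mol O = 0.02765
Smallest is O at 0.02765 mol; normalising gives C 4.010, H 2.003, O 1.000
Ratio ≈ 4:2:1, so the empirical formula is C4H2O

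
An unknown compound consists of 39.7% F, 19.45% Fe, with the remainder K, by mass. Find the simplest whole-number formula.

F6FeK3

Assume 100 g: 39.7 g F, 19.45 g Fe, 40.85 g K.
n(F) = 39.7/19.00 = 2.089, n(Fe) = 19.45/55.85 = 0.3483, n(K) = 40.85/39.10 = 1.045
Smallest is Fe at 0.3483 mol; normalising gives F 6.000, Fe 1.000, K 3.000
Ratio ≈ 6:1:3, so the empirical formula is F6FeK3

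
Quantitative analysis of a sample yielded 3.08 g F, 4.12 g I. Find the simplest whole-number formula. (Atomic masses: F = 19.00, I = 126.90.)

F5I

Moles — F: 3.08 / 19.00 = 0.1621 mol; I: 4.12 / 126.90 = 0.03247 mol
Smallest is I at 0.03247 mol; normalising gives F 4.993, I 1.000
≈ 5:1 → F5I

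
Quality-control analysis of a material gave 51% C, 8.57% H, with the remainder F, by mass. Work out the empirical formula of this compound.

Assume 100 g: 51 g C, 8.57 g H, 40.43 g F.
C: 51 g ÷ 12.01 g/mol = 4.246 mol
H: 8.57 g ÷ 1.008 g/mol = 8.502 mol
F: 40.43 g ÷ 19.00 g/mol = 2.128 mol
Smallest is F at 2.128 mol; normalising gives C 1.996, H 3.995, F 1.000
≈ 2:4:1 → C2H4F

C2H4F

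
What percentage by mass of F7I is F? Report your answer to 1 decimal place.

Molar mass = 7(19.00) + 1(126.90) = 259.900 g/mol
Mass of F per mole = 7 × 19.00 = 133.000 g
% F = 133.000 / 259.900 × 100 = 51.2%

51.2%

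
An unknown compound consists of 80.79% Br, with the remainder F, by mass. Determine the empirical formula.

Assume 100 g: 80.79 g Br, 19.21 g F.
n(Br) = 80.79/79.90 = 1.011, n(F) = 19.21/19.00 = 1.011
Ratios (÷ 1.011): Br 1.000, F 1.000
≈ 1:1 → BrF

BrF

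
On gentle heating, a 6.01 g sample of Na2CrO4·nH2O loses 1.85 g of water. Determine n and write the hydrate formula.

Na2CrO4·4H2O

Mass of anhydrous Na2CrO4 = 6.01 − 1.85 = 4.16 g
mol H2O = 1.85 / 18.02 = 0.1027
Molar mass of Na2CrO4 = 161.98 g/mol → mol Na2CrO4 = 4.16 / 161.98 = 0.02568
n = 0.1027 / 0.02568 = 4.00 ≈ 4 → Na2CrO4·4H2O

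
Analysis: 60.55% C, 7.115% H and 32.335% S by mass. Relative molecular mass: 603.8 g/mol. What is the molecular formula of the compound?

Assume 100 g: 60.55 g C, 7.115 g H, 32.335 g S.
n(C) = 60.55/12.01 = 5.042, n(H) = 7.115/1.008 = 7.059, n(S) = 32.335/32.07 = 1.008
Ratios (÷ 1.008): C 5.000, H 7.001, S 1.000
→ C5H7S
Empirical-formula mass = 99.18 g/mol
n = 603.8 / 99.18 = 6.09 ≈ 6
Molecular formula = (C5H7S)×6 = C30H42S6

C30H42S6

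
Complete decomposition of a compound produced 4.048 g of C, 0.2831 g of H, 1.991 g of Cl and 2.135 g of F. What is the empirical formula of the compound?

C6H5ClF2

Moles — C: 4.048 / 12.01 = 0.3371 mol; H: 0.2831 / 1.008 = 0.2809 mol; Cl: 1.991 / 35.45 = 0.05616 mol; F: 2.135 / 19.00 = 0.1124 mol
Smallest is Cl at 0.05616 mol; normalising gives C 6.001, H 5.001, Cl 1.000, F 2.001
Ratio ≈ 6:5:1:2, so the empirical formula is C6H5ClF2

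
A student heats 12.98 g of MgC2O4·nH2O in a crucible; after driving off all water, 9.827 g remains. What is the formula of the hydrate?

MgC2O4·2H2O

Mass of water lost = 12.98 − 9.827 = 3.153 g → 3.153 / 18.02 = 0.175 mol H2O
Molar mass of MgC2O4 = 112.33 g/mol → mol MgC2O4 = 9.827 / 112.33 = 0.08748
n = 0.175 / 0.08748 = 2.00 ≈ 2 → MgC2O4·2H2O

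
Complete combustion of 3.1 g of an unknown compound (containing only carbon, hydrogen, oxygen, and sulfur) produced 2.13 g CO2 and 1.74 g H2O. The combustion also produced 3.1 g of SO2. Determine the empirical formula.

CH4OS

mol C = 2.13 / 44.01 = 0.04840; mass C = 0.04840 × 12.01 = 0.5813 g
mol H = 2 × (1.74 / 18.02) = 0.1931; mass H = 0.1931 × 1.008 = 0.1947 g
mol S = 3.1 / 64.07 = 0.04838; mass S = 1.552 g
mass O = 3.1 − (2.328) = 0.7724 g → mol O = 0.04827
Ratios (÷ 0.04827): C 1.003, H 4.000, O 1.000, S 1.002
→ CH4OS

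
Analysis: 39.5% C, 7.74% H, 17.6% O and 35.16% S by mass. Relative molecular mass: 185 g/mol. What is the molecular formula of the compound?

Assume 100 g: 39.5 g C, 7.74 g H, 17.6 g O, 35.16 g S.
C: 39.5 g ÷ 12.01 g/mol = 3.289 mol
H: 7.74 g ÷ 1.008 g/mol = 7.679 mol
O: 17.6 g ÷ 16.00 g/mol = 1.1 mol
S: 35.16 g ÷ 32.07 g/mol = 1.096 mol
Ratios (÷ 1.096): C 3.000, H 7.004, O 1.003, S 1.000
≈ 3:7:1:1 → C3H7OS
Empirical-formula mass = 91.16 g/mol
n = 185 / 91.16 = 2.03 ≈ 2
Molecular formula = (C3H7OS)×2 = C6H14O2S2

C6H14O2S2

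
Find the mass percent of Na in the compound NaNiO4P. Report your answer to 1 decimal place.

13.0%

Molar mass = 1(22.99) + 1(58.69) + 4(16.00) + 1(30.97) = 176.650 g/mol
Mass of Na per mole = 1 × 22.99 = 22.990 g
% Na = 22.990 / 176.650 × 100 = 13.0%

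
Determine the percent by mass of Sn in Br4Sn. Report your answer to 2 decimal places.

27.08%

Molar mass = 4(79.90) + 1(118.71) = 438.310 g/mol
Mass of Sn per mole = 1 × 118.71 = 118.710 g
% Sn = 118.710 / 438.310 × 100 = 27.08%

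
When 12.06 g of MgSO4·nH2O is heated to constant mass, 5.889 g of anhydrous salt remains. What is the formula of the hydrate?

MgSO4·7H2O

Mass of water lost = 12.06 − 5.889 = 6.171 g → 6.171 / 18.02 = 0.3425 mol H2O
Molar mass of MgSO4 = 120.38 g/mol → mol MgSO4 = 5.889 / 120.38 = 0.04892
n = 0.3425 / 0.04892 = 7.00 ≈ 7 → MgSO4·7H2O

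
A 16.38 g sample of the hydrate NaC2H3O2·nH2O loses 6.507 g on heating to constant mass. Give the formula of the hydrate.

Mass of anhydrous NaC2H3O2 = 16.38 − 6.507 = 9.873 g
mol H2O = 6.507 / 18.02 = 0.3611
Molar mass of NaC2H3O2 = 82.03 g/mol → mol NaC2H3O2 = 9.873 / 82.03 = 0.1204
n = 0.3611 / 0.1204 = 3.00 ≈ 3 → NaC2H3O2·3H2O

NaC2H3O2·3H2O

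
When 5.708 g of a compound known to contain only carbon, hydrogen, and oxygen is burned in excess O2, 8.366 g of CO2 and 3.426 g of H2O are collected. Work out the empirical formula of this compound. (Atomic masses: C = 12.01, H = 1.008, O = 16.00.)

CH2O

mol C = 8.366 / 44.01 = 0.1901; mass C = 0.1901 × 12.01 = 2.283 g
mol H = 2 × (3.426 / 18.02) = 0.3802; mass H = 0.3802 × 1.008 = 0.3833 g
mass O = 5.708 − (2.666) = 3.042 g → mol O = 0.1901
Smallest is C at 0.1901 mol; normalising gives C 1.000, H 2.000, O 1.000
→ CH2O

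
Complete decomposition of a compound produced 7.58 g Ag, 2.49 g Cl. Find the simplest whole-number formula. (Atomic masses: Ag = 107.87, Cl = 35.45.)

Moles — Ag: 7.58 / 107.87 = 0.07027 mol; Cl: 2.49 / 35.45 = 0.07024 mol
Divide by the smallest (0.07024 mol Cl): Ag 1.000, Cl 1.000
Ratio ≈ 1:1, so the empirical formula is AgCl

AgCl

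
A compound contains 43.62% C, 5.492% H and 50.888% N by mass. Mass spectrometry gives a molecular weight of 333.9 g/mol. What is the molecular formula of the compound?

Assume 100 g: 43.62 g C, 5.492 g H, 50.888 g N.
C: 43.62 g ÷ 12.01 g/mol = 3.632 mol
H: 5.492 g ÷ 1.008 g/mol = 5.448 mol
N: 50.888 g ÷ 14.01 g/mol = 3.632 mol
Divide by the smallest (3.632 mol C): C 1.000, H 1.500, N 1.000
Scaling by 2: C 2.00, H 3.00, N 2.00 → C2H3N2
Empirical-formula mass = 55.06 g/mol
n = 333.9 / 55.06 = 6.06 ≈ 6
Molecular formula = (C2H3N2)×6 = C12H18N12

C12H18N12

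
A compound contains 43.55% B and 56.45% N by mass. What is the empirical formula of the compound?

BN

Assume 100 g: 43.55 g B, 56.45 g N.
Moles — B: 43.55 / 10.81 = 4.029 mol; N: 56.45 / 14.01 = 4.029 mol
Ratios (÷ 4.029): B 1.000, N 1.000
≈ 1:1 → BN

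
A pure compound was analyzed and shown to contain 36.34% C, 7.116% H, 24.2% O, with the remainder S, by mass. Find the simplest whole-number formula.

Assume 100 g: 36.34 g C, 7.116 g H, 24.2 g O, 32.344 g S.
Moles — C: 36.34 / 12.01 = 3.026 mol; H: 7.116 / 1.008 = 7.06 mol; O: 24.2 / 16.00 = 1.512 mol; S: 32.344 / 32.07 = 1.009 mol
Smallest is S at 1.009 mol; normalising gives C 3.000, H 7.000, O 1.500, S 1.000
×2: C 6.00, H 14.00, O 3.00, S 2.00 → C6H14O3S2

C6H14O3S2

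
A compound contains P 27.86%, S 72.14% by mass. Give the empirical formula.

P2S5

Assume 100 g: 27.86 g P, 72.14 g S.
n(P) = 27.86/30.97 = 0.8996, n(S) = 72.14/32.07 = 2.249
Smallest is P at 0.8996 mol; normalising gives P 1.000, S 2.501
Scaling by 2: P 2.00, S 5.00 → P2S5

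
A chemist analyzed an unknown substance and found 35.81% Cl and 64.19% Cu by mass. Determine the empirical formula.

Assume 100 g: 35.81 g Cl, 64.19 g Cu.
Moles — Cl: 35.81 / 35.45 = 1.01 mol; Cu: 64.19 / 63.55 = 1.01 mol
Divide by the smallest (1.01 mol Cu): Cl 1.000, Cu 1.000
≈ 1:1 → ClCu

ClCu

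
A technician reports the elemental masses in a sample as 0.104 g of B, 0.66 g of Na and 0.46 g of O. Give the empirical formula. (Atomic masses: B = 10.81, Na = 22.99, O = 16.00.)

BNa3O3

B: 0.104 g ÷ 10.81 g/mol = 0.009621 mol
Na: 0.66 g ÷ 22.99 g/mol = 0.02871 mol
O: 0.46 g ÷ 16.00 g/mol = 0.02875 mol
Divide by the smallest (0.009621 mol B): B 1.000, Na 2.984, O 2.988
≈ 1:3:3 → BNa3O3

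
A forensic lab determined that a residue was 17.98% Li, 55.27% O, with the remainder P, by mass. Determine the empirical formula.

Assume 100 g: 17.98 g Li, 55.27 g O, 26.75 g P.
Li: 17.98 g ÷ 6.94 g/mol = 2.591 mol
O: 55.27 g ÷ 16.00 g/mol = 3.454 mol
P: 26.75 g ÷ 30.97 g/mol = 0.8637 mol
Divide by the smallest (0.8637 mol P): Li 2.999, O 3.999, P 1.000
→ Li3O4P

Li3O4P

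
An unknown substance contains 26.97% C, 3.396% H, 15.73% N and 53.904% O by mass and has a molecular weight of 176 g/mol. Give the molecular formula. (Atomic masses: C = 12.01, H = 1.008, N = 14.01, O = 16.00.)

Assume 100 g: 26.97 g C, 3.396 g H, 15.73 g N, 53.904 g O.
Moles — C: 26.97 / 12.01 = 2.246 mol; H: 3.396 / 1.008 = 3.369 mol; N: 15.73 / 14.01 = 1.123 mol; O: 53.904 / 16.00 = 3.369 mol
Ratios (÷ 1.123): C 2.000, H 3.001, N 1.000, O 3.001
→ C2H3NO3
Empirical-formula mass = 89.05 g/mol
n = 176 / 89.05 = 1.98 ≈ 2
Molecular formula = (C2H3NO3)×2 = C4H6N2O6

C4H6N2O6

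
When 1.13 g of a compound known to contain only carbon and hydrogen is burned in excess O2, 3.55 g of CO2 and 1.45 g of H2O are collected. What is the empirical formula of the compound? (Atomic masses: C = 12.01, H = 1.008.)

CH2

mol C = 3.55 / 44.01 = 0.08066; mass C = 0.08066 × 12.01 = 0.9688 g
mol H = 2 × (1.45 / 18.02) = 0.1609; mass H = 0.1609 × 1.008 = 0.1622 g
Divide by the smallest (0.08066 mol C): C 1.000, H 1.995
Ratio ≈ 1:2, so the empirical formula is CH2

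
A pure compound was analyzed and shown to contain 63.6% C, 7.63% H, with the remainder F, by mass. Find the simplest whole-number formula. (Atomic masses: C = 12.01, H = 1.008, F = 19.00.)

Assume 100 g: 63.6 g C, 7.63 g H, 28.77 g F.
n(C) = 63.6/12.01 = 5.296, n(H) = 7.63/1.008 = 7.569, n(F) = 28.77/19.00 = 1.514
Ratios (÷ 1.514): C 3.497, H 4.999, F 1.000
×2: C 6.99, H 10.00, F 2.00 → C7H10F2

C7H10F2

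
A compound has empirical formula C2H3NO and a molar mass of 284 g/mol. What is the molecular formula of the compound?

C10H15N5O5

Empirical-formula mass = 57.05 g/mol
n = 284 / 57.05 = 4.98 ≈ 5
Molecular formula = (C2H3NO)5 = C10H15N5O5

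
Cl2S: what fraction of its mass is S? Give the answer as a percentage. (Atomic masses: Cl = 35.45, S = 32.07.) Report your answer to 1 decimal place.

31.1%

Molar mass = 2(35.45) + 1(32.07) = 102.970 g/mol
Mass of S per mole = 1 × 32.07 = 32.070 g
% S = 32.070 / 102.970 × 100 = 31.1%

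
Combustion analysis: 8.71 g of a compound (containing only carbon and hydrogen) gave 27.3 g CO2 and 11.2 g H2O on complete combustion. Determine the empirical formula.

CH2

mol C = 27.3 / 44.01 = 0.6203; mass C = 0.6203 × 12.01 = 7.450 g
mol H = 2 × (11.2 / 18.02) = 1.243; mass H = 1.243 × 1.008 = 1.253 g
Ratios (÷ 0.6203): C 1.000, H 2.004
→ CH2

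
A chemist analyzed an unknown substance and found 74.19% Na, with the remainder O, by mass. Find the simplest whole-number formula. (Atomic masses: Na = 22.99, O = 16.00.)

Na2O

Assume 100 g: 74.19 g Na, 25.81 g O.
Na: 74.19 g ÷ 22.99 g/mol = 3.227 mol
O: 25.81 g ÷ 16.00 g/mol = 1.613 mol
Smallest is O at 1.613 mol; normalising gives Na 2.000, O 1.000
≈ 2:1 → Na2O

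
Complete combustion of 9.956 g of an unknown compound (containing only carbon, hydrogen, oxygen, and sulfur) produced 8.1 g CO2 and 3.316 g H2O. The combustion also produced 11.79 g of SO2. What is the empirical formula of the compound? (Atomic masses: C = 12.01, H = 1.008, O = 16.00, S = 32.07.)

mol C = 8.1 / 44.01 = 0.1840; mass C = 0.1840 × 12.01 = 2.210 g
mol H = 2 × (3.316 / 18.02) = 0.3680; mass H = 0.3680 × 1.008 = 0.3710 g
mol S = 11.79 / 64.07 = 0.1840; mass S = 5.901 g
mass O = 9.956 − (8.483) = 1.473 g → mol O = 0.09207
Smallest is O at 0.09207 mol; normalising gives C 1.999, H 3.997, O 1.000, S 1.999
Ratio ≈ 2:4:1:2, so the empirical formula is C2H4OS2

C2H4OS2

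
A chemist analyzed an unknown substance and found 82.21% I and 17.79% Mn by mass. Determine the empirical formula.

Assume 100 g: 82.21 g I, 17.79 g Mn.
I: 82.21 g ÷ 126.90 g/mol = 0.6478 mol
Mn: 17.79 g ÷ 54.94 g/mol = 0.3238 mol
Divide by the smallest (0.3238 mol Mn): I 2.001, Mn 1.000
≈ 2:1 → I2Mn

I2Mn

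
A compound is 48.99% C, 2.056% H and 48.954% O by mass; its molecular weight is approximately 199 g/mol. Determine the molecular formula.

Assume 100 g: 48.99 g C, 2.056 g H, 48.954 g O.
n(C) = 48.99/12.01 = 4.079, n(H) = 2.056/1.008 = 2.04, n(O) = 48.954/16.00 = 3.06
Divide by the smallest (2.04 mol H): C 2.000, H 1.000, O 1.500
Multiply by 2: C 4.00, H 2.00, O 3.00 → C4H2O3
Empirical-formula mass = 98.06 g/mol
n = 199 / 98.06 = 2.03 ≈ 2
Molecular formula = (C4H2O3)×2 = C8H4O6

C8H4O6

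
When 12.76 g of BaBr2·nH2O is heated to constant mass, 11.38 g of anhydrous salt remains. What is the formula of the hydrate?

Mass of water lost = 12.76 − 11.38 = 1.38 g → 1.38 / 18.02 = 0.07658 mol H2O
Molar mass of BaBr2 = 297.13 g/mol → mol BaBr2 = 11.38 / 297.13 = 0.0383
n = 0.07658 / 0.0383 = 2.00 ≈ 2 → BaBr2·2H2O

BaBr2·2H2O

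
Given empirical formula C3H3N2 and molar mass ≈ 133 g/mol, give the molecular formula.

Empirical-formula mass = 67.07 g/mol
n = 133 / 67.07 = 1.98 ≈ 2
Molecular formula = (C3H3N2)2 = C6H6N4

C6H6N4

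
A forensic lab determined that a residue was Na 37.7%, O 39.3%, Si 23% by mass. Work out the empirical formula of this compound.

Na2O3Si

Assume 100 g: 37.7 g Na, 39.3 g O, 23 g Si.
n(Na) = 37.7/22.99 = 1.64, n(O) = 39.3/16.00 = 2.456, n(Si) = 23/28.09 = 0.8188
Divide by the smallest (0.8188 mol Si): Na 2.003, O 3.000, Si 1.000
Ratio ≈ 2:3:1, so the empirical formula is Na2O3Si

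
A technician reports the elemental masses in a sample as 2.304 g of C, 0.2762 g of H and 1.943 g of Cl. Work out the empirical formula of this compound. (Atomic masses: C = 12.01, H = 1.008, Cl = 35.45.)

Moles — C: 2.304 / 12.01 = 0.1918 mol; H: 0.2762 / 1.008 = 0.274 mol; Cl: 1.943 / 35.45 = 0.05481 mol
Ratios (÷ 0.05481): C 3.500, H 4.999, Cl 1.000
Scaling by 2: C 7.00, H 10.00, Cl 2.00 → C7H10Cl2

C7H10Cl2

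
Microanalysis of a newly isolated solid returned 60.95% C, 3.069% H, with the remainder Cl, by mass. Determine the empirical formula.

C5H3Cl

Assume 100 g: 60.95 g C, 3.069 g H, 35.981 g Cl.
n(C) = 60.95/12.01 = 5.075, n(H) = 3.069/1.008 = 3.045, n(Cl) = 35.981/35.45 = 1.015
Divide by the smallest (1.015 mol Cl): C 5.000, H 3.000, Cl 1.000
≈ 5:3:1 → C5H3Cl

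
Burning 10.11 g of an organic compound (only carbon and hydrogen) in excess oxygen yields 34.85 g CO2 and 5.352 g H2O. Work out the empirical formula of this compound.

C4H3

mol C = 34.85 / 44.01 = 0.7919; mass C = 0.7919 × 12.01 = 9.510 g
mol H = 2 × (5.352 / 18.02) = 0.5940; mass H = 0.5940 × 1.008 = 0.5988 g
Divide by the smallest (0.594 mol H): C 1.333, H 1.000
Scaling by 3: C 4.00, H 3.00 → C4H3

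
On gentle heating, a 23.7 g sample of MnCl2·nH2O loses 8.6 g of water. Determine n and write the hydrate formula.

MnCl2·4H2O

Mass of anhydrous MnCl2 = 23.7 − 8.6 = 15.1 g
mol H2O = 8.6 / 18.02 = 0.4772
Molar mass of MnCl2 = 125.84 g/mol → mol MnCl2 = 15.1 / 125.84 = 0.12
n = 0.4772 / 0.12 = 3.98 ≈ 4 → MnCl2·4H2O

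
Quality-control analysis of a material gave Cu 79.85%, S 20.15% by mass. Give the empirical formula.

Cu2S

Assume 100 g: 79.85 g Cu, 20.15 g S.
Cu: 79.85 g ÷ 63.55 g/mol = 1.256 mol
S: 20.15 g ÷ 32.07 g/mol = 0.6283 mol
Ratios (÷ 0.6283): Cu 2.000, S 1.000
Ratio ≈ 2:1, so the empirical formula is Cu2S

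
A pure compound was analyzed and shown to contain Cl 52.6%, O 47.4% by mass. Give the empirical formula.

ClO2

Assume 100 g: 52.6 g Cl, 47.4 g O.
Moles — Cl: 52.6 / 35.45 = 1.484 mol; O: 47.4 / 16.00 = 2.962 mol
Divide by the smallest (1.484 mol Cl): Cl 1.000, O 1.997
Ratio ≈ 1:2, so the empirical formula is ClO2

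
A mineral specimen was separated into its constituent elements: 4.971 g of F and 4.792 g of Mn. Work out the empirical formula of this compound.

F3Mn

F: 4.971 g ÷ 19.00 g/mol = 0.2616 mol
Mn: 4.792 g ÷ 54.94 g/mol = 0.08722 mol
Divide by the smallest (0.08722 mol Mn): F 3.000, Mn 1.000
Ratio ≈ 3:1, so the empirical formula is F3Mn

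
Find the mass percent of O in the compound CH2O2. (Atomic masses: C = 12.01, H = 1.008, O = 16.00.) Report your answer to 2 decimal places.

Molar mass = 1(12.01) + 2(1.008) + 2(16.00) = 46.026 g/mol
Mass of O per mole = 2 × 16.00 = 32.000 g
% O = 32.000 / 46.026 × 100 = 69.53%

69.53%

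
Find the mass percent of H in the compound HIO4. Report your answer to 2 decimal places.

0.53%

Molar mass = 1(1.008) + 1(126.90) + 4(16.00) = 191.908 g/mol
Mass of H per mole = 1 × 1.008 = 1.008 g
% H = 1.008 / 191.908 × 100 = 0.53%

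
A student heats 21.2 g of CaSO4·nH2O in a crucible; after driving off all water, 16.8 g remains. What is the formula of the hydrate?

CaSO4·2H2O

Mass of water lost = 21.2 − 16.8 = 4.4 g → 4.4 / 18.02 = 0.2442 mol H2O
Molar mass of CaSO4 = 136.15 g/mol → mol CaSO4 = 16.8 / 136.15 = 0.1234
n = 0.2442 / 0.1234 = 1.98 ≈ 2 → CaSO4·2H2O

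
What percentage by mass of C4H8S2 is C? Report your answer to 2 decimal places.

39.95%

Molar mass = 4(12.01) + 8(1.008) + 2(32.07) = 120.244 g/mol
Mass of C per mole = 4 × 12.01 = 48.040 g
% C = 48.040 / 120.244 × 100 = 39.95%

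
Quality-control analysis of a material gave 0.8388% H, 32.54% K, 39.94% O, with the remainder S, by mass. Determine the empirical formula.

Assume 100 g: 0.8388 g H, 32.54 g K, 39.94 g O, 26.681 g S.
Moles — H: 0.8388 / 1.008 = 0.8321 mol; K: 32.54 / 39.10 = 0.8322 mol; O: 39.94 / 16.00 = 2.496 mol; S: 26.681 / 32.07 = 0.832 mol
Ratios (÷ 0.832): H 1.000, K 1.000, O 3.000, S 1.000
→ HKO3S

HKO3S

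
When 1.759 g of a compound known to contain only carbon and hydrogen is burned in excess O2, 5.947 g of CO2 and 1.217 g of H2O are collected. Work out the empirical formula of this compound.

CH

mol C = 5.947 / 44.01 = 0.1351; mass C = 0.1351 × 12.01 = 1.623 g
mol H = 2 × (1.217 / 18.02) = 0.1351; mass H = 0.1351 × 1.008 = 0.1362 g
Smallest is H at 0.1351 mol; normalising gives C 1.000, H 1.000
Ratio ≈ 1:1, so the empirical formula is CH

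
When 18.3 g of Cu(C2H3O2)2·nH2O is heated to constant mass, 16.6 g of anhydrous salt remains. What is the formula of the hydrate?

Cu(C2H3O2)2·H2O

Mass of water lost = 18.3 − 16.6 = 1.7 g → 1.7 / 18.02 = 0.09434 mol H2O
Molar mass of Cu(C2H3O2)2 = 181.64 g/mol → mol Cu(C2H3O2)2 = 16.6 / 181.64 = 0.09139
n = 0.09434 / 0.09139 = 1.03 ≈ 1 → Cu(C2H3O2)2·H2O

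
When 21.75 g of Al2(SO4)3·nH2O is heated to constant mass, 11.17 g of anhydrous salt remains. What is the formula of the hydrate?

Al2(SO4)3·18H2O

Mass of water lost = 21.75 − 11.17 = 10.58 g → 10.58 / 18.02 = 0.5871 mol H2O
Molar mass of Al2(SO4)3 = 342.17 g/mol → mol Al2(SO4)3 = 11.17 / 342.17 = 0.03264
n = 0.5871 / 0.03264 = 17.99 ≈ 18 → Al2(SO4)3·18H2O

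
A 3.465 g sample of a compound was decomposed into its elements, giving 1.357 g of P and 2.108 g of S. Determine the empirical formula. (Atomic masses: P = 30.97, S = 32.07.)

P2S3

n(P) = 1.357/30.97 = 0.04382, n(S) = 2.108/32.07 = 0.06573
Smallest is P at 0.04382 mol; normalising gives P 1.000, S 1.500
Scaling by 2: P 2.00, S 3.00 → P2S3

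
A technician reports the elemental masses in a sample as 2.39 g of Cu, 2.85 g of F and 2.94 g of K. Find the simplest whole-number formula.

CuF4K2

Moles — Cu: 2.39 / 63.55 = 0.03761 mol; F: 2.85 / 19.00 = 0.15 mol; K: 2.94 / 39.10 = 0.07519 mol
Ratios (÷ 0.03761): Cu 1.000, F 3.988, K 1.999
→ CuF4K2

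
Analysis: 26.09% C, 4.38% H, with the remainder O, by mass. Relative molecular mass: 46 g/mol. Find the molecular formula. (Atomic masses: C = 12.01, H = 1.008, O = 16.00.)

Assume 100 g: 26.09 g C, 4.38 g H, 69.53 g O.
n(C) = 26.09/12.01 = 2.172, n(H) = 4.38/1.008 = 4.345, n(O) = 69.53/16.00 = 4.346
Ratios (÷ 2.172): C 1.000, H 2.000, O 2.000
Ratio ≈ 1:2:2, so the empirical formula is CH2O2
Empirical-formula mass = 46.03 g/mol
n = 46 / 46.03 = 1.00 ≈ 1
Molecular formula = empirical formula = CH2O2

CH2O2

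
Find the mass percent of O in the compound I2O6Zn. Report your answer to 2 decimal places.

23.12%

Molar mass = 2(126.90) + 6(16.00) + 1(65.38) = 415.180 g/mol
Mass of O per mole = 6 × 16.00 = 96.000 g
% O = 96.000 / 415.180 × 100 = 23.12%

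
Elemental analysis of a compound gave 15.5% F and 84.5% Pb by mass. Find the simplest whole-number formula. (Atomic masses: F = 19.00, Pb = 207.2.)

F2Pb

Assume 100 g: 15.5 g F, 84.5 g Pb.
Moles — F: 15.5 / 19.00 = 0.8158 mol; Pb: 84.5 / 207.2 = 0.4078 mol
Divide by the smallest (0.4078 mol Pb): F 2.000, Pb 1.000
≈ 2:1 → F2Pb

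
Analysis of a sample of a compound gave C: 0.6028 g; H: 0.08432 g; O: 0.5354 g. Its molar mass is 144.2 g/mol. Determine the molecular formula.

Moles — C: 0.6028 / 12.01 = 0.05019 mol; H: 0.08432 / 1.008 = 0.08365 mol; O: 0.5354 / 16.00 = 0.03346 mol
Ratios (÷ 0.03346): C 1.500, H 2.500, O 1.000
×2: C 3.00, H 5.00, O 2.00 → C3H5O2
Empirical-formula mass = 73.07 g/mol
n = 144.2 / 73.07 = 1.97 ≈ 2
Molecular formula = (C3H5O2)×2 = C6H10O4

C6H10O4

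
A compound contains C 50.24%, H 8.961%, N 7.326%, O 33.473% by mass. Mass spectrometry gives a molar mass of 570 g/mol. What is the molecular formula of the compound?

C24H51N3O12

Assume 100 g: 50.24 g C, 8.961 g H, 7.326 g N, 33.473 g O.
n(C) = 50.24/12.01 = 4.183, n(H) = 8.961/1.008 = 8.89, n(N) = 7.326/14.01 = 0.5229, n(O) = 33.473/16.00 = 2.092
Ratios (÷ 0.5229): C 8.000, H 17.001, N 1.000, O 4.001
→ C8H17NO4
Empirical-formula mass = 191.23 g/mol
n = 570 / 191.23 = 2.98 ≈ 3
Molecular formula = (C8H17NO4)×3 = C24H51N3O12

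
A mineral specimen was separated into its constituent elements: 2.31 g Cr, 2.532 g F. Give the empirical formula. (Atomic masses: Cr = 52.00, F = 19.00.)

Moles — Cr: 2.31 / 52.00 = 0.04442 mol; F: 2.532 / 19.00 = 0.1333 mol
Ratios (÷ 0.04442): Cr 1.000, F 3.000
≈ 1:3 → CrF3

CrF3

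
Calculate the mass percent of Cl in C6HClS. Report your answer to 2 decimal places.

Molar mass = 6(12.01) + 1(1.008) + 1(35.45) + 1(32.07) = 140.588 g/mol
Mass of Cl per mole = 1 × 35.45 = 35.450 g
% Cl = 35.450 / 140.588 × 100 = 25.22%

25.22%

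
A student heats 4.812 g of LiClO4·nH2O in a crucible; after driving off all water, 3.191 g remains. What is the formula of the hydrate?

LiClO4·3H2O

Mass of water lost = 4.812 − 3.191 = 1.621 g → 1.621 / 18.02 = 0.08996 mol H2O
Molar mass of LiClO4 = 106.39 g/mol → mol LiClO4 = 3.191 / 106.39 = 0.02999
n = 0.08996 / 0.02999 = 3.00 ≈ 3 → LiClO4·3H2O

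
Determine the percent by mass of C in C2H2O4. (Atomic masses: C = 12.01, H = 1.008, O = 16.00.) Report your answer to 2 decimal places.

26.68%

Molar mass = 2(12.01) + 2(1.008) + 4(16.00) = 90.036 g/mol
Mass of C per mole = 2 × 12.01 = 24.020 g
% C = 24.020 / 90.036 × 100 = 26.68%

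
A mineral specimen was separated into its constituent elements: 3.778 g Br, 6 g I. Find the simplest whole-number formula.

Br: 3.778 g ÷ 79.90 g/mol = 0.04728 mol
I: 6 g ÷ 126.90 g/mol = 0.04728 mol
Smallest is I at 0.04728 mol; normalising gives Br 1.000, I 1.000
Ratio ≈ 1:1, so the empirical formula is BrI

BrI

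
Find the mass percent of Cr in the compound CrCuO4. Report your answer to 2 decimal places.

Molar mass = 1(52.00) + 1(63.55) + 4(16.00) = 179.550 g/mol
Mass of Cr per mole = 1 × 52.00 = 52.000 g
% Cr = 52.000 / 179.550 × 100 = 28.96%

28.96%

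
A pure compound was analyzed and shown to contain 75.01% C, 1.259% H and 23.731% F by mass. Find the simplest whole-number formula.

C5HF

Assume 100 g: 75.01 g C, 1.259 g H, 23.731 g F.
n(C) = 75.01/12.01 = 6.246, n(H) = 1.259/1.008 = 1.249, n(F) = 23.731/19.00 = 1.249
Ratios (÷ 1.249): C 5.001, H 1.000, F 1.000
≈ 5:1:1 → C5HF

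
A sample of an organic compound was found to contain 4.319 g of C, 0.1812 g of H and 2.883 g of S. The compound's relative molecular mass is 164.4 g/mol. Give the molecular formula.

n(C) = 4.319/12.01 = 0.3596, n(H) = 0.1812/1.008 = 0.1798, n(S) = 2.883/32.07 = 0.0899
Divide by the smallest (0.0899 mol S): C 4.000, H 2.000, S 1.000
Ratio ≈ 4:2:1, so the empirical formula is C4H2S
Empirical-formula mass = 82.13 g/mol
n = 164.4 / 82.13 = 2.00 ≈ 2
Molecular formula = (C4H2S)×2 = C8H4S2

C8H4S2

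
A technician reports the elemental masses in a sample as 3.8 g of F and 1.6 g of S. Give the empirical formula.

F4S

Moles — F: 3.8 / 19.00 = 0.2 mol; S: 1.6 / 32.07 = 0.04989 mol
Divide by the smallest (0.04989 mol S): F 4.009, S 1.000
Ratio ≈ 4:1, so the empirical formula is F4S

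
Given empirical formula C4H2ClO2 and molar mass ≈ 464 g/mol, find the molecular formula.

Empirical-formula mass = 117.51 g/mol
n = 464 / 117.51 = 3.95 ≈ 4
Molecular formula = (C4H2ClO2)4 = C16H8Cl4O8

C16H8Cl4O8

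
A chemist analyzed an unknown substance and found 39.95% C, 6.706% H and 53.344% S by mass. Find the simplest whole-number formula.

C2H4S

Assume 100 g: 39.95 g C, 6.706 g H, 53.344 g S.
n(C) = 39.95/12.01 = 3.326, n(H) = 6.706/1.008 = 6.653, n(S) = 53.344/32.07 = 1.663
Smallest is S at 1.663 mol; normalising gives C 2.000, H 4.000, S 1.000
≈ 2:4:1 → C2H4S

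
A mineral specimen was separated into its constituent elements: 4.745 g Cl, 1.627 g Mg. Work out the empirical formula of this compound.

Cl2Mg

Cl: 4.745 g ÷ 35.45 g/mol = 0.1339 mol
Mg: 1.627 g ÷ 24.31 g/mol = 0.06693 mol
Ratios (÷ 0.06693): Cl 2.000, Mg 1.000
≈ 2:1 → Cl2Mg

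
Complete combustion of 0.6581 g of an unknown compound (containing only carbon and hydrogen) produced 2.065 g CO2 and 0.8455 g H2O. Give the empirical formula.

CH2

mol C = 2.065 / 44.01 = 0.04692; mass C = 0.04692 × 12.01 = 0.5635 g
mol H = 2 × (0.8455 / 18.02) = 0.09384; mass H = 0.09384 × 1.008 = 0.09459 g
Ratios (÷ 0.04692): C 1.000, H 2.000
→ CH2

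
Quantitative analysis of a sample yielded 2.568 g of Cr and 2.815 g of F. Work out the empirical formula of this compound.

CrF3

Cr: 2.568 g ÷ 52.00 g/mol = 0.04938 mol
F: 2.815 g ÷ 19.00 g/mol = 0.1482 mol
Ratios (÷ 0.04938): Cr 1.000, F 3.000
Ratio ≈ 1:3, so the empirical formula is CrF3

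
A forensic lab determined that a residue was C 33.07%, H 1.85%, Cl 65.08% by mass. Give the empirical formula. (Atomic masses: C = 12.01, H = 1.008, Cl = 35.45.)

Assume 100 g: 33.07 g C, 1.85 g H, 65.08 g Cl.
Moles — C: 33.07 / 12.01 = 2.754 mol; H: 1.85 / 1.008 = 1.835 mol; Cl: 65.08 / 35.45 = 1.836 mol
Divide by the smallest (1.835 mol H): C 1.500, H 1.000, Cl 1.000
Multiply by 2: C 3.00, H 2.00, Cl 2.00 → C3H2Cl2

C3H2Cl2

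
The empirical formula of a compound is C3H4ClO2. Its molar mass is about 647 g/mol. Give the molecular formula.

Empirical-formula mass = 107.51 g/mol
n = 647 / 107.51 = 6.02 ≈ 6
Molecular formula = (C3H4ClO2)6 = C18H24Cl6O12

C18H24Cl6O12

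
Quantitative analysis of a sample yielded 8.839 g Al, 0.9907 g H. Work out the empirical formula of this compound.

Al: 8.839 g ÷ 26.98 g/mol = 0.3276 mol
H: 0.9907 g ÷ 1.008 g/mol = 0.9828 mol
Ratios (÷ 0.3276): Al 1.000, H 3.000
Ratio ≈ 1:3, so the empirical formula is AlH3

AlH3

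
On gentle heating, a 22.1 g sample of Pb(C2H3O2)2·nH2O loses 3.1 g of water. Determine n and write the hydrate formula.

Pb(C2H3O2)2·3H2O

Mass of anhydrous Pb(C2H3O2)2 = 22.1 − 3.1 = 19 g
mol H2O = 3.1 / 18.02 = 0.172
Molar mass of Pb(C2H3O2)2 = 325.29 g/mol → mol Pb(C2H3O2)2 = 19 / 325.29 = 0.05841
n = 0.172 / 0.05841 = 2.95 ≈ 3 → Pb(C2H3O2)2·3H2O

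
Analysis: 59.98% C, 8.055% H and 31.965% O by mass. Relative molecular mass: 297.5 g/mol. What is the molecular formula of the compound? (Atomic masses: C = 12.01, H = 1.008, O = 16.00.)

Assume 100 g: 59.98 g C, 8.055 g H, 31.965 g O.
n(C) = 59.98/12.01 = 4.994, n(H) = 8.055/1.008 = 7.991, n(O) = 31.965/16.00 = 1.998
Ratios (÷ 1.998): C 2.500, H 4.000, O 1.000
Scaling by 2: C 5.00, H 8.00, O 2.00 → C5H8O2
Empirical-formula mass = 100.11 g/mol
n = 297.5 / 100.11 = 2.97 ≈ 3
Molecular formula = (C5H8O2)×3 = C15H24O6

C15H24O6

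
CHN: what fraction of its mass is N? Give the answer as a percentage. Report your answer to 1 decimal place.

51.8%

Molar mass = 1(12.01) + 1(1.008) + 1(14.01) = 27.028 g/mol
Mass of N per mole = 1 × 14.01 = 14.010 g
% N = 14.010 / 27.028 × 100 = 51.8%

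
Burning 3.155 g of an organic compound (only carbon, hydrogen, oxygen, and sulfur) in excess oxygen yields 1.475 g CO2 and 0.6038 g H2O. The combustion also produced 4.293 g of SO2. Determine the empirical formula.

CH2OS2

mol C = 1.475 / 44.01 = 0.03352; mass C = 0.03352 × 12.01 = 0.4025 g
mol H = 2 × (0.6038 / 18.02) = 0.06701; mass H = 0.06701 × 1.008 = 0.06755 g
mol S = 4.293 / 64.07 = 0.06700; mass S = 2.149 g
mass O = 3.155 − (2.619) = 0.5361 g → mol O = 0.03351
Ratios (÷ 0.03351): C 1.000, H 2.000, O 1.000, S 2.000
Ratio ≈ 1:2:1:2, so the empirical formula is CH2OS2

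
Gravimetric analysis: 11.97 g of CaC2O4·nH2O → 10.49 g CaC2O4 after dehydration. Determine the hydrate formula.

Mass of water lost = 11.97 − 10.49 = 1.48 g → 1.48 / 18.02 = 0.08213 mol H2O
Molar mass of CaC2O4 = 128.10 g/mol → mol CaC2O4 = 10.49 / 128.10 = 0.08189
n = 0.08213 / 0.08189 = 1.00 ≈ 1 → CaC2O4·H2O

CaC2O4·H2O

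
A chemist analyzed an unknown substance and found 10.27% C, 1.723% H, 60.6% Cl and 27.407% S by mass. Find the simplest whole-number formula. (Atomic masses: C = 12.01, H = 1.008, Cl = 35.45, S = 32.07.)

CH2Cl2S

Assume 100 g: 10.27 g C, 1.723 g H, 60.6 g Cl, 27.407 g S.
n(C) = 10.27/12.01 = 0.8551, n(H) = 1.723/1.008 = 1.709, n(Cl) = 60.6/35.45 = 1.709, n(S) = 27.407/32.07 = 0.8546
Smallest is S at 0.8546 mol; normalising gives C 1.001, H 2.000, Cl 2.000, S 1.000
→ CH2Cl2S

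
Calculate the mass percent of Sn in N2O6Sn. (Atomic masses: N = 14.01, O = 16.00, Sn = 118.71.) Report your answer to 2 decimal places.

Molar mass = 2(14.01) + 6(16.00) + 1(118.71) = 242.730 g/mol
Mass of Sn per mole = 1 × 118.71 = 118.710 g
% Sn = 118.710 / 242.730 × 100 = 48.91%

48.91%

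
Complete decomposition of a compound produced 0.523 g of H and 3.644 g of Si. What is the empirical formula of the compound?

H4Si

H: 0.523 g ÷ 1.008 g/mol = 0.5188 mol
Si: 3.644 g ÷ 28.09 g/mol = 0.1297 mol
Smallest is Si at 0.1297 mol; normalising gives H 4.000, Si 1.000
≈ 4:1 → H4Si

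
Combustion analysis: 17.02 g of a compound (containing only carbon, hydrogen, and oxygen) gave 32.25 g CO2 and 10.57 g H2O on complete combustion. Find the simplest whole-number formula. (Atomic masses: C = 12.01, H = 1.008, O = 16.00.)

C5H8O3

mol C = 32.25 / 44.01 = 0.7328; mass C = 0.7328 × 12.01 = 8.801 g
mol H = 2 × (10.57 / 18.02) = 1.173; mass H = 1.173 × 1.008 = 1.183 g
mass O = 17.02 − (9.983) = 7.037 g → mol O = 0.4398
Smallest is O at 0.4398 mol; normalising gives C 1.666, H 2.667, O 1.000
Scaling by 3: C 5.00, H 8.00, O 3.00 → C5H8O3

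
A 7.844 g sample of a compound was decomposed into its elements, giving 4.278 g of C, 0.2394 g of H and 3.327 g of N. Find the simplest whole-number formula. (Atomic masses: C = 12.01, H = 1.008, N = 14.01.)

C3H2N2

Moles — C: 4.278 / 12.01 = 0.3562 mol; H: 0.2394 / 1.008 = 0.2375 mol; N: 3.327 / 14.01 = 0.2375 mol
Divide by the smallest (0.2375 mol N): C 1.500, H 1.000, N 1.000
Multiply by 2: C 3.00, H 2.00, N 2.00 → C3H2N2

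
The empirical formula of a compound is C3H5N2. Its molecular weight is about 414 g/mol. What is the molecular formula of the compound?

C18H30N12

Empirical-formula mass = 69.09 g/mol
n = 414 / 69.09 = 5.99 ≈ 6
Molecular formula = (C3H5N2)6 = C18H30N12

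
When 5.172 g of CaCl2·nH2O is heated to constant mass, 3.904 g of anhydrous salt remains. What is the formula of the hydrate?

Mass of water lost = 5.172 − 3.904 = 1.268 g → 1.268 / 18.02 = 0.07037 mol H2O
Molar mass of CaCl2 = 110.98 g/mol → mol CaCl2 = 3.904 / 110.98 = 0.03518
n = 0.07037 / 0.03518 = 2.00 ≈ 2 → CaCl2·2H2O

CaCl2·2H2O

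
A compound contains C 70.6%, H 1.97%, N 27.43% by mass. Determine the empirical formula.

Assume 100 g: 70.6 g C, 1.97 g H, 27.43 g N.
n(C) = 70.6/12.01 = 5.878, n(H) = 1.97/1.008 = 1.954, n(N) = 27.43/14.01 = 1.958
Divide by the smallest (1.954 mol H): C 3.008, H 1.000, N 1.002
→ C3HN

C3HN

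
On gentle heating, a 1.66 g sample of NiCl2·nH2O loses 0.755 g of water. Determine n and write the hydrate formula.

Mass of anhydrous NiCl2 = 1.66 − 0.755 = 0.905 g
mol H2O = 0.755 / 18.02 = 0.0419
Molar mass of NiCl2 = 129.59 g/mol → mol NiCl2 = 0.905 / 129.59 = 0.006984
n = 0.0419 / 0.006984 = 6.00 ≈ 6 → NiCl2·6H2O

NiCl2·6H2O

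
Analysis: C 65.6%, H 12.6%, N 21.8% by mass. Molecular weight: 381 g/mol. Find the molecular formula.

C21H48N6

Assume 100 g: 65.6 g C, 12.6 g H, 21.8 g N.
n(C) = 65.6/12.01 = 5.462, n(H) = 12.6/1.008 = 12.5, n(N) = 21.8/14.01 = 1.556
Divide by the smallest (1.556 mol N): C 3.510, H 8.033, N 1.000
×2: C 7.02, H 16.07, N 2.00 → C7H16N2
Empirical-formula mass = 128.22 g/mol
n = 381 / 128.22 = 2.97 ≈ 3
Molecular formula = (C7H16N2)×3 = C21H48N6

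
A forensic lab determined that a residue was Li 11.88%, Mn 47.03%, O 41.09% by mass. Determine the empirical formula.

Assume 100 g: 11.88 g Li, 47.03 g Mn, 41.09 g O.
Moles — Li: 11.88 / 6.94 = 1.712 mol; Mn: 47.03 / 54.94 = 0.856 mol; O: 41.09 / 16.00 = 2.568 mol
Smallest is Mn at 0.856 mol; normalising gives Li 2.000, Mn 1.000, O 3.000
≈ 2:1:3 → Li2MnO3

Li2MnO3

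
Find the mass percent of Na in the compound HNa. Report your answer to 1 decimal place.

Molar mass = 1(1.008) + 1(22.99) = 23.998 g/mol
Mass of Na per mole = 1 × 22.99 = 22.990 g
% Na = 22.990 / 23.998 × 100 = 95.8%

95.8%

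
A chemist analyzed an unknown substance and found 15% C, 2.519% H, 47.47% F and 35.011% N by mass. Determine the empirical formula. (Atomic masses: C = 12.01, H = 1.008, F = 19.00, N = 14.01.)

CH2F2N2

Assume 100 g: 15 g C, 2.519 g H, 47.47 g F, 35.011 g N.
Moles — C: 15 / 12.01 = 1.249 mol; H: 2.519 / 1.008 = 2.499 mol; F: 47.47 / 19.00 = 2.498 mol; N: 35.011 / 14.01 = 2.499 mol
Smallest is C at 1.249 mol; normalising gives C 1.000, H 2.001, F 2.000, N 2.001
≈ 1:2:2:2 → CH2F2N2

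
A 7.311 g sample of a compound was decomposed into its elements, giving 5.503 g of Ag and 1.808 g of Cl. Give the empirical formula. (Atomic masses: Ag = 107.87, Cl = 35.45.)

Moles — Ag: 5.503 / 107.87 = 0.05102 mol; Cl: 1.808 / 35.45 = 0.051 mol
Divide by the smallest (0.051 mol Cl): Ag 1.000, Cl 1.000
≈ 1:1 → AgCl

AgCl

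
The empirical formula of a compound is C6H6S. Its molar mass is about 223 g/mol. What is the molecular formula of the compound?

C12H12S2

Empirical-formula mass = 110.18 g/mol
n = 223 / 110.18 = 2.02 ≈ 2
Molecular formula = (C6H6S)2 = C12H12S2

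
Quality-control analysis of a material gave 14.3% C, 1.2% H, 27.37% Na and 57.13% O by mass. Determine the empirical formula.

CHNaO3

Assume 100 g: 14.3 g C, 1.2 g H, 27.37 g Na, 57.13 g O.
Moles — C: 14.3 / 12.01 = 1.191 mol; H: 1.2 / 1.008 = 1.19 mol; Na: 27.37 / 22.99 = 1.191 mol; O: 57.13 / 16.00 = 3.571 mol
Divide by the smallest (1.19 mol H): C 1.000, H 1.000, Na 1.000, O 2.999
≈ 1:1:1:3 → CHNaO3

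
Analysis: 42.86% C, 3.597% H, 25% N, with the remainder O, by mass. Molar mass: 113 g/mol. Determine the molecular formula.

Assume 100 g: 42.86 g C, 3.597 g H, 25 g N, 28.543 g O.
Moles — C: 42.86 / 12.01 = 3.569 mol; H: 3.597 / 1.008 = 3.568 mol; N: 25 / 14.01 = 1.784 mol; O: 28.543 / 16.00 = 1.784 mol
Smallest is O at 1.784 mol; normalising gives C 2.000, H 2.000, N 1.000, O 1.000
→ C2H2NO
Empirical-formula mass = 56.05 g/mol
n = 113 / 56.05 = 2.02 ≈ 2
Molecular formula = (C2H2NO)×2 = C4H4N2O2

C4H4N2O2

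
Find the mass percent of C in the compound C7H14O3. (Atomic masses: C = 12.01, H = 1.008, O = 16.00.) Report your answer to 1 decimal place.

Molar mass = 7(12.01) + 14(1.008) + 3(16.00) = 146.182 g/mol
Mass of C per mole = 7 × 12.01 = 84.070 g
% C = 84.070 / 146.182 × 100 = 57.5%

57.5%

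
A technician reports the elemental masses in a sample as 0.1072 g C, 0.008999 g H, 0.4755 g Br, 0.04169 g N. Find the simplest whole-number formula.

Moles — C: 0.1072 / 12.01 = 0.008926 mol; H: 0.008999 / 1.008 = 0.008928 mol; Br: 0.4755 / 79.90 = 0.005951 mol; N: 0.04169 / 14.01 = 0.002976 mol
Ratios (÷ 0.002976): C 3.000, H 3.000, Br 2.000, N 1.000
→ C3H3Br2N

C3H3Br2N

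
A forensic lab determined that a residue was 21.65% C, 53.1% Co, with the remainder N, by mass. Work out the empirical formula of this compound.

C2CoN2

Assume 100 g: 21.65 g C, 53.1 g Co, 25.25 g N.
Moles — C: 21.65 / 12.01 = 1.803 mol; Co: 53.1 / 58.93 = 0.9011 mol; N: 25.25 / 14.01 = 1.802 mol
Divide by the smallest (0.9011 mol Co): C 2.001, Co 1.000, N 2.000
→ C2CoN2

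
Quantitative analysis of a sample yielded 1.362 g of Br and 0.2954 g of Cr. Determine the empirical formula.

Br3Cr

Br: 1.362 g ÷ 79.90 g/mol = 0.01705 mol
Cr: 0.2954 g ÷ 52.00 g/mol = 0.005681 mol
Smallest is Cr at 0.005681 mol; normalising gives Br 3.001, Cr 1.000
≈ 3:1 → Br3Cr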